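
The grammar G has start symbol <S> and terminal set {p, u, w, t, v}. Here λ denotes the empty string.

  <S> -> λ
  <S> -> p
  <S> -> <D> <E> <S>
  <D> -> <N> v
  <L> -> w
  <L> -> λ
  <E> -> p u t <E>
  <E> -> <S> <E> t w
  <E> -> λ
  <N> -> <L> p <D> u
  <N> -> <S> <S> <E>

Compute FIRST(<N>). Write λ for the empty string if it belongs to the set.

FIRST(<L>) = {λ, w}
FIRST(<S>) = {λ, p, t, v, w}  (via <D> <E> <S>)
FIRST(<E>) = {λ, p, t, v, w}  (via <S> <E> t w)
FIRST(<N>) = {λ, p, t, v, w}  (via <L> p <D> u, <S> <S> <E>)
FIRST(<D>) = {p, t, v, w}  (via <N> v)

{λ, p, t, v, w}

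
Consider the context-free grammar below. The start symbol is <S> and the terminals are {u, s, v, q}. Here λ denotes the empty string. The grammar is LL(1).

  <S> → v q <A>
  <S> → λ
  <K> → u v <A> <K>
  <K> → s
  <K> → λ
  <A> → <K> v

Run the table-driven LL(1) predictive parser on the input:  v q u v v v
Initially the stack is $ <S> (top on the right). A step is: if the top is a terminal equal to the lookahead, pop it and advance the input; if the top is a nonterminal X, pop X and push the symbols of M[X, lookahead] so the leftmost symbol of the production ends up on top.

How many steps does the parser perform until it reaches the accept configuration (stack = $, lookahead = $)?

step 1: stack=$ <S>  input=v q u v v v $  — expand <S> → v q <A>
step 2: stack=$ <A> q v  input=v q u v v v $  — match v
step 3: stack=$ <A> q  input=q u v v v $  — match q
step 4: stack=$ <A>  input=u v v v $  — expand <A> → <K> v
step 5: stack=$ v <K>  input=u v v v $  — expand <K> → u v <A> <K>
step 6: stack=$ v <K> <A> v u  input=u v v v $  — match u
step 7: stack=$ v <K> <A> v  input=v v v $  — match v
step 8: stack=$ v <K> <A>  input=v v $  — expand <A> → <K> v
step 9: stack=$ v <K> v <K>  input=v v $  — expand <K> → λ
step 10: stack=$ v <K> v  input=v v $  — match v
step 11: stack=$ v <K>  input=v $  — expand <K> → λ
step 12: stack=$ v  input=v $  — match v
Accept reached after 12 steps.

12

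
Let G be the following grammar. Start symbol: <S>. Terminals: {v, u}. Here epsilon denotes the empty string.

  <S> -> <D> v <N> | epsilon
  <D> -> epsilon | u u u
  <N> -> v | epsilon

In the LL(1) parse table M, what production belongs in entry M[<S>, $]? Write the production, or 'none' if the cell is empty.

<S> -> epsilon

FIRST(<D>) = {epsilon, u}
FIRST(<N>) = {epsilon, v}
FIRST(<S>) = {epsilon, u, v}  (via <D> v <N>)
FOLLOW(<S>) includes $ since <S> is the start symbol.
FOLLOW(<S>): <S> appears on no right-hand side. Thus FOLLOW(<S>) = {$}.
For <S> -> <D> v <N>: FIRST(<D> v <N>) = {u, v}, so it goes in M[<S>, t] for t ∈ {u, v}.
For <S> -> epsilon: FIRST(epsilon) = {epsilon}, so it goes in M[<S>, t] for t ∈ {}; since epsilon ∈ FIRST, also for every t ∈ FOLLOW(<S>) = {$}.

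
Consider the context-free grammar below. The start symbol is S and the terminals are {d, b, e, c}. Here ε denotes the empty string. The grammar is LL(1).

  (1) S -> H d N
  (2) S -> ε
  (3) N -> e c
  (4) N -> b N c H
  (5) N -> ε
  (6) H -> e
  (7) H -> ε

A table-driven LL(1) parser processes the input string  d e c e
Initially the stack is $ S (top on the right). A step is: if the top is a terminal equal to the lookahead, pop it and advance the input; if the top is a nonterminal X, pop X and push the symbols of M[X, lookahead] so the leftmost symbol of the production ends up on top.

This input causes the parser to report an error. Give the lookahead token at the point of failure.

     Stack    Input      Action
  1  $ S      d e c e $  expand S -> H d N
  2  $ N d H  d e c e $  expand H -> ε
  3  $ N d    d e c e $  match d
  4  $ N      e c e $    expand N -> e c
  5  $ c e    e c e $    match e
  6  $ c      c e $      match c
  7  $        e $        error: stack empty but input remains

e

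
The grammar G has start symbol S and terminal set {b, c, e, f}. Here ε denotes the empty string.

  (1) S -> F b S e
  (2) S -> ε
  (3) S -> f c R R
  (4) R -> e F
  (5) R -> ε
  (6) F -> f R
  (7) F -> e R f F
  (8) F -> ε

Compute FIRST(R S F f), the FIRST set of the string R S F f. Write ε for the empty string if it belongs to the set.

{b, e, f}

FIRST(R): from R->e F we get {e}; from R->ε we get {ε}. So FIRST(R) = {ε, e}.
FIRST(F): from F->f R we get {f}; from F->e R f F we get {e}; from F->ε we get {ε}. So FIRST(F) = {ε, e, f}.
FIRST(S): from S->F b S e we get {b, e, f}; from S->ε we get {ε}; from S->f c R R we get {f}. So FIRST(S) = {ε, b, e, f}.
FIRST(R S F f): take FIRST of each symbol in turn, carrying on past any symbol whose FIRST contains ε; result {b, e, f}.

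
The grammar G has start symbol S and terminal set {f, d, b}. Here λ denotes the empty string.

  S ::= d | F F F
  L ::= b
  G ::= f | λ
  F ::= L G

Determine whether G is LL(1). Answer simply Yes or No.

FIRST(S) = {b, d}
FIRST(L) = {b}
FIRST(G) = {λ, f}
FIRST(F) = {b}
FOLLOW(S) = {$}
FOLLOW(L) = {$, b, f}
FOLLOW(G) = {$, b}
FOLLOW(F) = {$, b}
Each cell of M receives at most one production.

Yes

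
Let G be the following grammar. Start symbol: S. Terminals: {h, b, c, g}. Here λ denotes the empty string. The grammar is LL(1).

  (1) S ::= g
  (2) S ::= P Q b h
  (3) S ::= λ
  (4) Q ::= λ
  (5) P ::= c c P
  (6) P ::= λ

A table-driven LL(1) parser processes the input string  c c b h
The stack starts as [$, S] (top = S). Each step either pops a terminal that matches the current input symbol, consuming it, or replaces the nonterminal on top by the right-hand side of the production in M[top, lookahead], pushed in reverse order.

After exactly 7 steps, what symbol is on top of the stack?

h

     Stack          Input      Action
  1  $ S            c c b h $  expand S ::= P Q b h
  2  $ h b Q P      c c b h $  expand P ::= c c P
  3  $ h b Q P c c  c c b h $  match c
  4  $ h b Q P c    c b h $    match c
  5  $ h b Q P      b h $      expand P ::= λ
  6  $ h b Q        b h $      expand Q ::= λ
  7  $ h b          b h $      match b
Stack after step 7: $ h (top = h).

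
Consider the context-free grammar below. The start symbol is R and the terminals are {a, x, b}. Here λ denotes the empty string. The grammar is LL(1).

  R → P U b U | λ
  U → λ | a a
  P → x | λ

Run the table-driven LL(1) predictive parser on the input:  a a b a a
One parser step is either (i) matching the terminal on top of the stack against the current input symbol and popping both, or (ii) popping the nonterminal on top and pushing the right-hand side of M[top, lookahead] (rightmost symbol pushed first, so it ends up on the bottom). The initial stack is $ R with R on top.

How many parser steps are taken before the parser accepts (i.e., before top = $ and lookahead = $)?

9

     Stack      Input        Action
  1  $ R        a a b a a $  expand R → P U b U
  2  $ U b U P  a a b a a $  expand P → λ
  3  $ U b U    a a b a a $  expand U → a a
  4  $ U b a a  a a b a a $  match a
  5  $ U b a    a b a a $    match a
  6  $ U b      b a a $      match b
  7  $ U        a a $        expand U → a a
  8  $ a a      a a $        match a
  9  $ a        a $          match a
Accept reached after 9 steps.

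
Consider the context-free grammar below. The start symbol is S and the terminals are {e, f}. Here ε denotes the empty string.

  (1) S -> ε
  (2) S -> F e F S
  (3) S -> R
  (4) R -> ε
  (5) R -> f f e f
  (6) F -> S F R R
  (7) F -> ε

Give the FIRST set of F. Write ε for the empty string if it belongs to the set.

FIRST(R): from R->ε we get {ε}; from R->f f e f we get {f}. So FIRST(R) = {ε, f}.
FIRST(S): from S->ε we get {ε}; from S->F e F S we get {e, f}; from S->R we get {ε, f}. So FIRST(S) = {ε, e, f}.
FIRST(F): from F->S F R R we get {ε, e, f}; from F->ε we get {ε}. So FIRST(F) = {ε, e, f}.

{ε, e, f}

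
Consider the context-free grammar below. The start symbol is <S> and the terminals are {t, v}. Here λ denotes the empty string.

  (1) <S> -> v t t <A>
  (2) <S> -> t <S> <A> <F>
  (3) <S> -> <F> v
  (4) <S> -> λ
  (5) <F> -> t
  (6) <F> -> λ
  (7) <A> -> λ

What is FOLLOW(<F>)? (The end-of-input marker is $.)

FIRST(<F>): from <F>->t we get {t}; from <F>->λ we get {λ}. So FIRST(<F>) = {λ, t}.
FIRST(<A>): from <A>->λ we get {λ}. So FIRST(<A>) = {λ}.
FIRST(<S>): from <S>->v t t <A> we get {v}; from <S>->t <S> <A> <F> we get {t}; from <S>-><F> v we get {t, v}; from <S>->λ we get {λ}. So FIRST(<S>) = {λ, t, v}.
FOLLOW(<S>) includes $ since <S> is the start symbol.
FOLLOW(<S>): in <S>->t <S> <A> <F>, <S> is followed by <A> <F> with FIRST {λ, t}; in <S>->t <S> <A> <F>, the suffix after <S> is nullable (adds nothing new). Thus FOLLOW(<S>) = {$, t}.
FOLLOW(<F>): in <S>->t <S> <A> <F>, the suffix after <F> is empty, so FOLLOW(<F>) ⊇ FOLLOW(<S>) = {$, t}; in <S>-><F> v, <F> is followed by v with FIRST {v}. Thus FOLLOW(<F>) = {$, t, v}.
FOLLOW(<A>): in <S>->v t t <A>, the suffix after <A> is empty, so FOLLOW(<A>) ⊇ FOLLOW(<S>) = {$, t}; in <S>->t <S> <A> <F>, <A> is followed by <F> with FIRST {λ, t}; in <S>->t <S> <A> <F>, the suffix after <A> is nullable, so FOLLOW(<A>) ⊇ FOLLOW(<S>) = {$, t}. Thus FOLLOW(<A>) = {$, t}.

{$, t, v}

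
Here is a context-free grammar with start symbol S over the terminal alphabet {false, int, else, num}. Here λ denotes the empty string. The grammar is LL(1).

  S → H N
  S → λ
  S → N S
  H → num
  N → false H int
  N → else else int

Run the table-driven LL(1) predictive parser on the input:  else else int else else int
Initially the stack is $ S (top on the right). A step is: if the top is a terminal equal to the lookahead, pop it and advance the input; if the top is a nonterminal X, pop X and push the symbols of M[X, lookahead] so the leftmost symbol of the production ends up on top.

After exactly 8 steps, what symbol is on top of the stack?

     Stack              Input                          Action
  1  $ S                else else int else else int $  expand S → N S
  2  $ S N              else else int else else int $  expand N → else else int
  3  $ S int else else  else else int else else int $  match else
  4  $ S int else       else int else else int $       match else
  5  $ S int            int else else int $            match int
  6  $ S                else else int $                expand S → N S
  7  $ S N              else else int $                expand N → else else int
  8  $ S int else else  else else int $                match else
Stack after step 8: $ S int else (top = else).

else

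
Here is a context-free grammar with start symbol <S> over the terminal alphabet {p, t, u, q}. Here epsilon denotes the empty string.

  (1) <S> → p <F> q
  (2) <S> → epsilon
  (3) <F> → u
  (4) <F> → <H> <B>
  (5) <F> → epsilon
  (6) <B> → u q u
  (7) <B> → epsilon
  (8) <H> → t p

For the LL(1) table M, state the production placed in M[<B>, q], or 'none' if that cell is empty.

<B> → epsilon

FIRST(<S>) = {epsilon, p}
FIRST(<B>) = {epsilon, u}
FIRST(<H>) = {t}
FIRST(<F>) = {epsilon, t, u}  (via <H> <B>)
FOLLOW(<S>) includes $ since <S> is the start symbol.
FOLLOW(<F>): in <S>→p <F> q, <F> is followed by q with FIRST {q}. Thus FOLLOW(<F>) = {q}.
FOLLOW(<B>): in <F>→<H> <B>, the suffix after <B> is empty, so FOLLOW(<B>) ⊇ FOLLOW(<F>) = {q}. Thus FOLLOW(<B>) = {q}.
For <B> → u q u: FIRST(u q u) = {u}, so it goes in M[<B>, t] for t ∈ {u}.
For <B> → epsilon: FIRST(epsilon) = {epsilon}, so it goes in M[<B>, t] for t ∈ {}; since epsilon ∈ FIRST, also for every t ∈ FOLLOW(<B>) = {q}.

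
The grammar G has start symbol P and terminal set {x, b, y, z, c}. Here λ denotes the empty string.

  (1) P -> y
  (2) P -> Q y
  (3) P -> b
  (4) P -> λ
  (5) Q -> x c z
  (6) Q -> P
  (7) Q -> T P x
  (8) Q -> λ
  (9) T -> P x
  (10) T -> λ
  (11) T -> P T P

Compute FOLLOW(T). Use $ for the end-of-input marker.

FIRST(P): from P->y we get {y}; from P->Q y we get {b, x, y}; from P->b we get {b}; from P->λ we get {λ}. So FIRST(P) = {λ, b, x, y}.
FIRST(T): from T->P x we get {b, x, y}; from T->λ we get {λ}; from T->P T P we get {λ, b, x, y}. So FIRST(T) = {λ, b, x, y}.
FIRST(Q): from Q->x c z we get {x}; from Q->P we get {λ, b, x, y}; from Q->T P x we get {b, x, y}; from Q->λ we get {λ}. So FIRST(Q) = {λ, b, x, y}.
FOLLOW(P) includes $ since P is the start symbol.
FOLLOW(Q): in P->Q y, Q is followed by y with FIRST {y}. Thus FOLLOW(Q) = {y}.
FOLLOW(T): in Q->T P x, T is followed by P x with FIRST {b, x, y}; in T->P T P, T is followed by P with FIRST {λ, b, x, y}; in T->P T P, the suffix after T is nullable (adds nothing new). Thus FOLLOW(T) = {b, x, y}.
FOLLOW(P): in Q->P, the suffix after P is empty, so FOLLOW(P) ⊇ FOLLOW(Q) = {y}; in Q->T P x, P is followed by x with FIRST {x}; in T->P x, P is followed by x with FIRST {x}; in T->P T P (occurrence 1), P is followed by T P with FIRST {λ, b, x, y}; in T->P T P (occurrence 1), the suffix after P is nullable, so FOLLOW(P) ⊇ FOLLOW(T) = {b, x, y}; in T->P T P (occurrence 2), the suffix after P is empty, so FOLLOW(P) ⊇ FOLLOW(T) = {b, x, y}. Thus FOLLOW(P) = {$, b, x, y}.

{b, x, y}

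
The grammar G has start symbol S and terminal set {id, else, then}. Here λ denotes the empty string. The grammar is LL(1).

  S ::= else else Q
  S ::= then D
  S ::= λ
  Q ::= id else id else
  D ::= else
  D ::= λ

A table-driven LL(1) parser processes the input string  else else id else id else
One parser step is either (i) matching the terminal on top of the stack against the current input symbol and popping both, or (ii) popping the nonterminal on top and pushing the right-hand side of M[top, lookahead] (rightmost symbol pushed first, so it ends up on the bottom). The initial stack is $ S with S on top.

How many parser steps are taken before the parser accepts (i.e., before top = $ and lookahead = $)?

step 1: stack=$ S  input=else else id else id else $  — expand S ::= else else Q
step 2: stack=$ Q else else  input=else else id else id else $  — match else
step 3: stack=$ Q else  input=else id else id else $  — match else
step 4: stack=$ Q  input=id else id else $  — expand Q ::= id else id else
step 5: stack=$ else id else id  input=id else id else $  — match id
step 6: stack=$ else id else  input=else id else $  — match else
step 7: stack=$ else id  input=id else $  — match id
step 8: stack=$ else  input=else $  — match else
Accept reached after 8 steps.

8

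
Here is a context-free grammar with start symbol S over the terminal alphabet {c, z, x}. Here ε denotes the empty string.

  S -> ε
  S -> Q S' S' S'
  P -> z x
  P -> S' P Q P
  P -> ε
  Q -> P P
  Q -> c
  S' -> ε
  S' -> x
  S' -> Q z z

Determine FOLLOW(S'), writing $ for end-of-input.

FIRST(S) = {ε, c, x, z}  (via Q S' S' S')
FIRST(P) = {ε, c, x, z}  (via S' P Q P)
FIRST(Q) = {ε, c, x, z}  (via P P)
FIRST(S') = {ε, c, x, z}  (via Q z z)
FOLLOW(S) includes $ since S is the start symbol.
FOLLOW(S): S appears on no right-hand side. Thus FOLLOW(S) = {$}.
FOLLOW(P): in P->S' P Q P (occurrence 1), P is followed by Q P with FIRST {ε, c, x, z}; in P->S' P Q P (occurrence 1), the suffix after P is nullable (adds nothing new); in P->S' P Q P (occurrence 2), the suffix after P is empty (adds nothing new); in Q->P P (occurrence 1), P is followed by P with FIRST {ε, c, x, z}; in Q->P P (occurrence 1), the suffix after P is nullable, so FOLLOW(P) ⊇ FOLLOW(Q) = {$, c, x, z}; in Q->P P (occurrence 2), the suffix after P is empty, so FOLLOW(P) ⊇ FOLLOW(Q) = {$, c, x, z}. Thus FOLLOW(P) = {$, c, x, z}.
FOLLOW(Q): in S->Q S' S' S', Q is followed by S' S' S' with FIRST {ε, c, x, z}; in S->Q S' S' S', the suffix after Q is nullable, so FOLLOW(Q) ⊇ FOLLOW(S) = {$}; in P->S' P Q P, Q is followed by P with FIRST {ε, c, x, z}; in P->S' P Q P, the suffix after Q is nullable, so FOLLOW(Q) ⊇ FOLLOW(P) = {$, c, x, z}; in S'->Q z z, Q is followed by z z with FIRST {z}. Thus FOLLOW(Q) = {$, c, x, z}.
FOLLOW(S'): in S->Q S' S' S' (occurrence 1), S' is followed by S' S' with FIRST {ε, c, x, z}; in S->Q S' S' S' (occurrence 1), the suffix after S' is nullable, so FOLLOW(S') ⊇ FOLLOW(S) = {$}; in S->Q S' S' S' (occurrence 2), S' is followed by S' with FIRST {ε, c, x, z}; in S->Q S' S' S' (occurrence 2), the suffix after S' is nullable, so FOLLOW(S') ⊇ FOLLOW(S) = {$}; in S->Q S' S' S' (occurrence 3), the suffix after S' is empty, so FOLLOW(S') ⊇ FOLLOW(S) = {$}; in P->S' P Q P, S' is followed by P Q P with FIRST {ε, c, x, z}; in P->S' P Q P, the suffix after S' is nullable, so FOLLOW(S') ⊇ FOLLOW(P) = {$, c, x, z}. Thus FOLLOW(S') = {$, c, x, z}.

{$, c, x, z}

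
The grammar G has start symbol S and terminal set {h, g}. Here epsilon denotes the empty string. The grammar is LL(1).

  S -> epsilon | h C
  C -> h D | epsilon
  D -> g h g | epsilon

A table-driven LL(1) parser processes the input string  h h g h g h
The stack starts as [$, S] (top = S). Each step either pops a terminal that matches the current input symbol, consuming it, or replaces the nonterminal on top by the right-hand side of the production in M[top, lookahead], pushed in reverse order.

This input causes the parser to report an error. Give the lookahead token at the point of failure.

h

     Stack    Input          Action
  1  $ S      h h g h g h $  expand S -> h C
  2  $ C h    h h g h g h $  match h
  3  $ C      h g h g h $    expand C -> h D
  4  $ D h    h g h g h $    match h
  5  $ D      g h g h $      expand D -> g h g
  6  $ g h g  g h g h $      match g
  7  $ g h    h g h $        match h
  8  $ g      g h $          match g
  9  $        h $            error: stack empty but input remains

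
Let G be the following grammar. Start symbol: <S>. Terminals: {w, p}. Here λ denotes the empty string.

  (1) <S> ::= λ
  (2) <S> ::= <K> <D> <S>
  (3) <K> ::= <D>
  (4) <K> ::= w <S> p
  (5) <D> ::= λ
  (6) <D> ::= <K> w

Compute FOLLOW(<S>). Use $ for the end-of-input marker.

{$, p}

FIRST(<S>): from <S>::=λ we get {λ}; from <S>::=<K> <D> <S> we get {λ, w}. So FIRST(<S>) = {λ, w}.
FIRST(<K>): from <K>::=<D> we get {λ, w}; from <K>::=w <S> p we get {w}. So FIRST(<K>) = {λ, w}.
FIRST(<D>): from <D>::=λ we get {λ}; from <D>::=<K> w we get {w}. So FIRST(<D>) = {λ, w}.
FOLLOW(<S>) includes $ since <S> is the start symbol.
FOLLOW(<S>): in <S>::=<K> <D> <S>, the suffix after <S> is empty (adds nothing new); in <K>::=w <S> p, <S> is followed by p with FIRST {p}. Thus FOLLOW(<S>) = {$, p}.
FOLLOW(<K>): in <S>::=<K> <D> <S>, <K> is followed by <D> <S> with FIRST {λ, w}; in <S>::=<K> <D> <S>, the suffix after <K> is nullable, so FOLLOW(<K>) ⊇ FOLLOW(<S>) = {$, p}; in <D>::=<K> w, <K> is followed by w with FIRST {w}. Thus FOLLOW(<K>) = {$, p, w}.
FOLLOW(<D>): in <S>::=<K> <D> <S>, <D> is followed by <S> with FIRST {λ, w}; in <S>::=<K> <D> <S>, the suffix after <D> is nullable, so FOLLOW(<D>) ⊇ FOLLOW(<S>) = {$, p}; in <K>::=<D>, the suffix after <D> is empty, so FOLLOW(<D>) ⊇ FOLLOW(<K>) = {$, p, w}. Thus FOLLOW(<D>) = {$, p, w}.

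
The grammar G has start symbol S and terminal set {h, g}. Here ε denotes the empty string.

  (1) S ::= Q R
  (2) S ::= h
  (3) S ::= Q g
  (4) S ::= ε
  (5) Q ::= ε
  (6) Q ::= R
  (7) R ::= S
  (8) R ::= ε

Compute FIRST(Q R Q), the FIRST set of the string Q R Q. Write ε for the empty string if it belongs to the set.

FIRST(S) = {ε, g, h}  (via Q R, Q g)
FIRST(R) = {ε, g, h}  (via S)
FIRST(Q) = {ε, g, h}  (via R)
FIRST(Q R Q): take FIRST of each symbol in turn, carrying on past any symbol whose FIRST contains ε; result {ε, g, h}.

{ε, g, h}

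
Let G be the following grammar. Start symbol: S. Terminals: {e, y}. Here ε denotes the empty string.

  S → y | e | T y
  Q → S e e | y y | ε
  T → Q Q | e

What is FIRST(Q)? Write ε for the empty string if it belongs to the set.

{ε, e, y}

FIRST(S) = {e, y}  (via T y)
FIRST(Q) = {ε, e, y}  (via S e e)
FIRST(T) = {ε, e, y}  (via Q Q)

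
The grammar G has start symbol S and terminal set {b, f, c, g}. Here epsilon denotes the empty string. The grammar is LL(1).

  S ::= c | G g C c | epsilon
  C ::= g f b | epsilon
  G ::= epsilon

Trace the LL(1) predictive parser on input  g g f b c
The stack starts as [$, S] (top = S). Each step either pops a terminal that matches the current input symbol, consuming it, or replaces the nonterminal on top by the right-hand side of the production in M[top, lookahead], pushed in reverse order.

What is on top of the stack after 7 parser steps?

c

     Stack      Input        Action
  1  $ S        g g f b c $  expand S ::= G g C c
  2  $ c C g G  g g f b c $  expand G ::= epsilon
  3  $ c C g    g g f b c $  match g
  4  $ c C      g f b c $    expand C ::= g f b
  5  $ c b f g  g f b c $    match g
  6  $ c b f    f b c $      match f
  7  $ c b      b c $        match b
Stack after step 7: $ c (top = c).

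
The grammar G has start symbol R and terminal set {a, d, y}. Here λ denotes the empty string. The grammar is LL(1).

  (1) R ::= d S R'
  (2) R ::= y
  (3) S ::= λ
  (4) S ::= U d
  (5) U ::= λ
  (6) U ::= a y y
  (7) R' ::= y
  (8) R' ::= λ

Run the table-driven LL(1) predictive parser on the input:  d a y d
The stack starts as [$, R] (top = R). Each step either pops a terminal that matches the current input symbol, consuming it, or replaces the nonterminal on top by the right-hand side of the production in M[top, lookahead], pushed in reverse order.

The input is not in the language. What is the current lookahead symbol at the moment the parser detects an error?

step 1: stack=$ R  input=d a y d $  — expand R ::= d S R'
step 2: stack=$ R' S d  input=d a y d $  — match d
step 3: stack=$ R' S  input=a y d $  — expand S ::= U d
step 4: stack=$ R' d U  input=a y d $  — expand U ::= a y y
step 5: stack=$ R' d y y a  input=a y d $  — match a
step 6: stack=$ R' d y y  input=y d $  — match y
step 7: stack=$ R' d y  input=d $  — error: top is terminal y but lookahead is d

d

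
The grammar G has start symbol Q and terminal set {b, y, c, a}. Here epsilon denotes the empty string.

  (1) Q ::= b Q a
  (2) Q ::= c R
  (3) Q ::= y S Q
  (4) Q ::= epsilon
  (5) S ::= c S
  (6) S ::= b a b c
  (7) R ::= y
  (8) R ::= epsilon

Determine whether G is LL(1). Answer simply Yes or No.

FIRST(Q) = {epsilon, b, c, y}
FIRST(S) = {b, c}
FIRST(R) = {epsilon, y}
FOLLOW(Q) = {$, a}
FOLLOW(S) = {$, a, b, c, y}
FOLLOW(R) = {$, a}
Each cell of M receives at most one production.

Yes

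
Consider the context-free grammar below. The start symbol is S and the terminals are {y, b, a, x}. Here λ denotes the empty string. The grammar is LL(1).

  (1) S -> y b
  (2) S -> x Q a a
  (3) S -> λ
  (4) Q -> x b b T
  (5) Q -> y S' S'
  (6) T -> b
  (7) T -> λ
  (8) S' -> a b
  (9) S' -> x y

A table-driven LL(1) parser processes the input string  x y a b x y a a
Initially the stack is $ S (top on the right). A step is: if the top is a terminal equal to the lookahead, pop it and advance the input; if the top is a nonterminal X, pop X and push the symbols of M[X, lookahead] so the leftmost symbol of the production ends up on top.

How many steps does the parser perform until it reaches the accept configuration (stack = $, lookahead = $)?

      Stack          Input              Action
   1  $ S            x y a b x y a a $  expand S -> x Q a a
   2  $ a a Q x      x y a b x y a a $  match x
   3  $ a a Q        y a b x y a a $    expand Q -> y S' S'
   4  $ a a S' S' y  y a b x y a a $    match y
   5  $ a a S' S'    a b x y a a $      expand S' -> a b
   6  $ a a S' b a   a b x y a a $      match a
   7  $ a a S' b     b x y a a $        match b
   8  $ a a S'       x y a a $          expand S' -> x y
   9  $ a a y x      x y a a $          match x
  10  $ a a y        y a a $            match y
  11  $ a a          a a $              match a
  12  $ a            a $                match a
Accept reached after 12 steps.

12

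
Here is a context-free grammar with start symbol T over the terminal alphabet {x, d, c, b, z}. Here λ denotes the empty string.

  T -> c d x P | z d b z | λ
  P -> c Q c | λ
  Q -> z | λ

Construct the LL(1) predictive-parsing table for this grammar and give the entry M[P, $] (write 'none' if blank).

FIRST(T) = {λ, c, z}
FIRST(P) = {λ, c}
FIRST(Q) = {λ, z}
FOLLOW(T) includes $ since T is the start symbol.
FOLLOW(T): T appears on no right-hand side. Thus FOLLOW(T) = {$}.
FOLLOW(P): in T->c d x P, the suffix after P is empty, so FOLLOW(P) ⊇ FOLLOW(T) = {$}. Thus FOLLOW(P) = {$}.
For P -> c Q c: FIRST(c Q c) = {c}, so it goes in M[P, t] for t ∈ {c}.
For P -> λ: FIRST(λ) = {λ}, so it goes in M[P, t] for t ∈ {}; since λ ∈ FIRST, also for every t ∈ FOLLOW(P) = {$}.

P -> λ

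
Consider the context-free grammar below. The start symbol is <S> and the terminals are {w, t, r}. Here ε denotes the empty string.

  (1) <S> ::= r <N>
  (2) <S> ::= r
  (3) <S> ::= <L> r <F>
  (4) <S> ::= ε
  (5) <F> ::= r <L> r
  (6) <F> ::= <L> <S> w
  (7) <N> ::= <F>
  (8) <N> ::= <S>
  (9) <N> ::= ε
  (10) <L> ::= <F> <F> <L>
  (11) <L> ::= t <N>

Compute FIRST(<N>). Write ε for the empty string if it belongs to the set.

{ε, r, t}

FIRST(<S>) = {ε, r, t}  (via <L> r <F>)
FIRST(<F>) = {r, t}  (via <L> <S> w)
FIRST(<N>) = {ε, r, t}  (via <F>, <S>)
FIRST(<L>) = {r, t}  (via <F> <F> <L>)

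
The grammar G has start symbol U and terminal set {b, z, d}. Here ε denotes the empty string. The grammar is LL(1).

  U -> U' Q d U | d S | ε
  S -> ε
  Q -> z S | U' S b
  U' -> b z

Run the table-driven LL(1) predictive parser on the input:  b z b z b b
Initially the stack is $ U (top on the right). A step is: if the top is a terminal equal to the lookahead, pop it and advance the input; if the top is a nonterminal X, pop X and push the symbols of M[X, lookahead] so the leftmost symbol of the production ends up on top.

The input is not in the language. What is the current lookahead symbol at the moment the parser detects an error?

b

      Stack          Input          Action
   1  $ U            b z b z b b $  expand U -> U' Q d U
   2  $ U d Q U'     b z b z b b $  expand U' -> b z
   3  $ U d Q z b    b z b z b b $  match b
   4  $ U d Q z      z b z b b $    match z
   5  $ U d Q        b z b b $      expand Q -> U' S b
   6  $ U d b S U'   b z b b $      expand U' -> b z
   7  $ U d b S z b  b z b b $      match b
   8  $ U d b S z    z b b $        match z
   9  $ U d b S      b b $          expand S -> ε
  10  $ U d b        b b $          match b
  11  $ U d          b $            error: top is terminal d but lookahead is b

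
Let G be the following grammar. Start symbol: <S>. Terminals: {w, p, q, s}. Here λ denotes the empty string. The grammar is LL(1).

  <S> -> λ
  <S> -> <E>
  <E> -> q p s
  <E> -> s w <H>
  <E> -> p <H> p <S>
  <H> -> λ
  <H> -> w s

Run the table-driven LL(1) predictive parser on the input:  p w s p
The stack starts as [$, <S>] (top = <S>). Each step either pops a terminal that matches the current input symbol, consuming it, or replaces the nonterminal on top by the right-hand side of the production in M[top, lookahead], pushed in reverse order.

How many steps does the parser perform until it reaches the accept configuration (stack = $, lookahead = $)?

     Stack          Input      Action
  1  $ <S>          p w s p $  expand <S> -> <E>
  2  $ <E>          p w s p $  expand <E> -> p <H> p <S>
  3  $ <S> p <H> p  p w s p $  match p
  4  $ <S> p <H>    w s p $    expand <H> -> w s
  5  $ <S> p s w    w s p $    match w
  6  $ <S> p s      s p $      match s
  7  $ <S> p        p $        match p
  8  $ <S>          $          expand <S> -> λ
Accept reached after 8 steps.

8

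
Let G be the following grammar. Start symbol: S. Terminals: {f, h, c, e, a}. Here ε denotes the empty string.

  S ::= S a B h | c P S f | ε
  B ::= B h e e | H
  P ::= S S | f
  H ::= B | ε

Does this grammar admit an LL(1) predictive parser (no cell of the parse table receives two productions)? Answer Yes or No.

FIRST(S) = {ε, a, c}
FIRST(B) = {ε, h}
FIRST(P) = {ε, a, c, f}
FIRST(H) = {ε, h}
FOLLOW(S) = {$, a, c, f}
FOLLOW(B) = {h}
FOLLOW(P) = {a, c, f}
FOLLOW(H) = {h}
Cell M[B, h] receives both B ::= B h e e and B ::= H — the grammar is not LL(1).

No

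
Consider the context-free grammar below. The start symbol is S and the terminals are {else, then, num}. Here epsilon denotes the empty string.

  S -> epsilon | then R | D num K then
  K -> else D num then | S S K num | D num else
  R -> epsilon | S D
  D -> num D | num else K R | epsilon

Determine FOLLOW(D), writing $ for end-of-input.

FIRST(D): from D->num D we get {num}; from D->num else K R we get {num}; from D->epsilon we get {epsilon}. So FIRST(D) = {epsilon, num}.
FIRST(S): from S->epsilon we get {epsilon}; from S->then R we get {then}; from S->D num K then we get {num}. So FIRST(S) = {epsilon, num, then}.
FIRST(K): from K->else D num then we get {else}; from K->S S K num we get {else, num, then}; from K->D num else we get {num}. So FIRST(K) = {else, num, then}.
FIRST(R): from R->epsilon we get {epsilon}; from R->S D we get {epsilon, num, then}. So FIRST(R) = {epsilon, num, then}.
FOLLOW(S) includes $ since S is the start symbol.
FOLLOW(S): in K->S S K num (occurrence 1), S is followed by S K num with FIRST {else, num, then}; in K->S S K num (occurrence 2), S is followed by K num with FIRST {else, num, then}; in R->S D, S is followed by D with FIRST {epsilon, num}; in R->S D, the suffix after S is nullable, so FOLLOW(S) ⊇ FOLLOW(R) = {$, else, num, then}. Thus FOLLOW(S) = {$, else, num, then}.
FOLLOW(K): in S->D num K then, K is followed by then with FIRST {then}; in K->S S K num, K is followed by num with FIRST {num}; in D->num else K R, K is followed by R with FIRST {epsilon, num, then}; in D->num else K R, the suffix after K is nullable, so FOLLOW(K) ⊇ FOLLOW(D) = {$, else, num, then}. Thus FOLLOW(K) = {$, else, num, then}.
FOLLOW(R): in S->then R, the suffix after R is empty, so FOLLOW(R) ⊇ FOLLOW(S) = {$, else, num, then}; in D->num else K R, the suffix after R is empty, so FOLLOW(R) ⊇ FOLLOW(D) = {$, else, num, then}. Thus FOLLOW(R) = {$, else, num, then}.
FOLLOW(D): in S->D num K then, D is followed by num K then with FIRST {num}; in K->else D num then, D is followed by num then with FIRST {num}; in K->D num else, D is followed by num else with FIRST {num}; in R->S D, the suffix after D is empty, so FOLLOW(D) ⊇ FOLLOW(R) = {$, else, num, then}; in D->num D, the suffix after D is empty (adds nothing new). Thus FOLLOW(D) = {$, else, num, then}.

{$, else, num, then}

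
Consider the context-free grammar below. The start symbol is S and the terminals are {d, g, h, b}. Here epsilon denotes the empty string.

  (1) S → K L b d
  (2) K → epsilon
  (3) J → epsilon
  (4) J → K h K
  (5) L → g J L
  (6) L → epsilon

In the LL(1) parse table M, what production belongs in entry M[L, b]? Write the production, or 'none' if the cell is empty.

L → epsilon

FIRST(K) = {epsilon}
FIRST(L) = {epsilon, g}
FIRST(S) = {b, g}  (via K L b d)
FIRST(J) = {epsilon, h}  (via K h K)
FOLLOW(S) includes $ since S is the start symbol.
FOLLOW(L): in S→K L b d, L is followed by b d with FIRST {b}; in L→g J L, the suffix after L is empty (adds nothing new). Thus FOLLOW(L) = {b}.
For L → g J L: FIRST(g J L) = {g}, so it goes in M[L, t] for t ∈ {g}.
For L → epsilon: FIRST(epsilon) = {epsilon}, so it goes in M[L, t] for t ∈ {}; since epsilon ∈ FIRST, also for every t ∈ FOLLOW(L) = {b}.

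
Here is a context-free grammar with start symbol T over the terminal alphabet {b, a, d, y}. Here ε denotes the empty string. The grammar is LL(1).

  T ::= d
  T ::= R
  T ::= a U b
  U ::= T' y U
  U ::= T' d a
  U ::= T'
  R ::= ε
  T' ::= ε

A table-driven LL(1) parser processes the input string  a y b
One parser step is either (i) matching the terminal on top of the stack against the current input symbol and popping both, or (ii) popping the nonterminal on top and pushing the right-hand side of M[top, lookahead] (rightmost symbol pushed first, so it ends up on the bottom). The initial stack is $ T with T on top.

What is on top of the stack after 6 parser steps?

T'

step 1: stack=$ T  input=a y b $  — expand T ::= a U b
step 2: stack=$ b U a  input=a y b $  — match a
step 3: stack=$ b U  input=y b $  — expand U ::= T' y U
step 4: stack=$ b U y T'  input=y b $  — expand T' ::= ε
step 5: stack=$ b U y  input=y b $  — match y
step 6: stack=$ b U  input=b $  — expand U ::= T'
Stack after step 6: $ b T' (top = T').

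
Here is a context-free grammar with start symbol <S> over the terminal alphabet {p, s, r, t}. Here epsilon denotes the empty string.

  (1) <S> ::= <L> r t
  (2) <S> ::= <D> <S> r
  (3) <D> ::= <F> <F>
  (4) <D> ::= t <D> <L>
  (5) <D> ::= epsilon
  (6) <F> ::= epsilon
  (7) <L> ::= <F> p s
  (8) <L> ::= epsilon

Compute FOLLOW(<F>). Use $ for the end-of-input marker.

FIRST(<F>): from <F>::=epsilon we get {epsilon}. So FIRST(<F>) = {epsilon}.
FIRST(<D>): from <D>::=<F> <F> we get {epsilon}; from <D>::=t <D> <L> we get {t}; from <D>::=epsilon we get {epsilon}. So FIRST(<D>) = {epsilon, t}.
FIRST(<L>): from <L>::=<F> p s we get {p}; from <L>::=epsilon we get {epsilon}. So FIRST(<L>) = {epsilon, p}.
FIRST(<S>): from <S>::=<L> r t we get {p, r}; from <S>::=<D> <S> r we get {p, r, t}. So FIRST(<S>) = {p, r, t}.
FOLLOW(<S>) includes $ since <S> is the start symbol.
FOLLOW(<S>): in <S>::=<D> <S> r, <S> is followed by r with FIRST {r}. Thus FOLLOW(<S>) = {$, r}.
FOLLOW(<D>): in <S>::=<D> <S> r, <D> is followed by <S> r with FIRST {p, r, t}; in <D>::=t <D> <L>, <D> is followed by <L> with FIRST {epsilon, p}; in <D>::=t <D> <L>, the suffix after <D> is nullable (adds nothing new). Thus FOLLOW(<D>) = {p, r, t}.
FOLLOW(<F>): in <D>::=<F> <F> (occurrence 1), <F> is followed by <F> with FIRST {epsilon}; in <D>::=<F> <F> (occurrence 1), the suffix after <F> is nullable, so FOLLOW(<F>) ⊇ FOLLOW(<D>) = {p, r, t}; in <D>::=<F> <F> (occurrence 2), the suffix after <F> is empty, so FOLLOW(<F>) ⊇ FOLLOW(<D>) = {p, r, t}; in <L>::=<F> p s, <F> is followed by p s with FIRST {p}. Thus FOLLOW(<F>) = {p, r, t}.
FOLLOW(<L>): in <S>::=<L> r t, <L> is followed by r t with FIRST {r}; in <D>::=t <D> <L>, the suffix after <L> is empty, so FOLLOW(<L>) ⊇ FOLLOW(<D>) = {p, r, t}. Thus FOLLOW(<L>) = {p, r, t}.

{p, r, t}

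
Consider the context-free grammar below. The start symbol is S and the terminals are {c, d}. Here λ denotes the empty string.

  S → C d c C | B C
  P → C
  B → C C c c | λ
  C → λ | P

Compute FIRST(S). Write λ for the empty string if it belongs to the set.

{λ, c, d}

FIRST(S) = {λ, c, d}  (via C d c C, B C)
FIRST(P) = {λ}  (via C)
FIRST(C) = {λ}  (via P)
FIRST(B) = {λ, c}  (via C C c c)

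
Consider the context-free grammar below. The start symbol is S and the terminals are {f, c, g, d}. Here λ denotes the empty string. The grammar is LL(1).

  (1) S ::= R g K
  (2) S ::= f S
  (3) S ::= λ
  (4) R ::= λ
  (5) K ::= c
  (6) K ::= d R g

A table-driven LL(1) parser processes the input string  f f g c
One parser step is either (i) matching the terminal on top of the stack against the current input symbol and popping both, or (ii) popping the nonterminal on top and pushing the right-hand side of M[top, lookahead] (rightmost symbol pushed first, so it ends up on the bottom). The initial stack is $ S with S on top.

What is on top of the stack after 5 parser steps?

step 1: stack=$ S  input=f f g c $  — expand S ::= f S
step 2: stack=$ S f  input=f f g c $  — match f
step 3: stack=$ S  input=f g c $  — expand S ::= f S
step 4: stack=$ S f  input=f g c $  — match f
step 5: stack=$ S  input=g c $  — expand S ::= R g K
Stack after step 5: $ K g R (top = R).

R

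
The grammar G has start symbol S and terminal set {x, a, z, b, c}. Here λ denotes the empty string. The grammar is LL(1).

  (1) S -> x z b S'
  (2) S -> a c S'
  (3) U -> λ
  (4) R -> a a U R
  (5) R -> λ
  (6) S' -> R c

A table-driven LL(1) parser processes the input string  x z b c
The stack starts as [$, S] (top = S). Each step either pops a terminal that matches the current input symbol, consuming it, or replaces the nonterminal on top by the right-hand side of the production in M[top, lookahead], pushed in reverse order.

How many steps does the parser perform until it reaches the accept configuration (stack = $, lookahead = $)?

     Stack       Input      Action
  1  $ S         x z b c $  expand S -> x z b S'
  2  $ S' b z x  x z b c $  match x
  3  $ S' b z    z b c $    match z
  4  $ S' b      b c $      match b
  5  $ S'        c $        expand S' -> R c
  6  $ c R       c $        expand R -> λ
  7  $ c         c $        match c
Accept reached after 7 steps.

7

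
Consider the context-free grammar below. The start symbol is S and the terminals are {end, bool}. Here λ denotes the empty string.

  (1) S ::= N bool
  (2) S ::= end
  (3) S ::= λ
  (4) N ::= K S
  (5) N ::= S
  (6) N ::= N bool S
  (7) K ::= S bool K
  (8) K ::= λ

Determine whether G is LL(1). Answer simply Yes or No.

No

FIRST(S) = {λ, bool, end}
FIRST(N) = {λ, bool, end}
FIRST(K) = {λ, bool, end}
FOLLOW(S) = {$, bool}
FOLLOW(N) = {bool}
FOLLOW(K) = {bool, end}
Cell M[K, bool] receives both K ::= S bool K and K ::= λ — the grammar is not LL(1).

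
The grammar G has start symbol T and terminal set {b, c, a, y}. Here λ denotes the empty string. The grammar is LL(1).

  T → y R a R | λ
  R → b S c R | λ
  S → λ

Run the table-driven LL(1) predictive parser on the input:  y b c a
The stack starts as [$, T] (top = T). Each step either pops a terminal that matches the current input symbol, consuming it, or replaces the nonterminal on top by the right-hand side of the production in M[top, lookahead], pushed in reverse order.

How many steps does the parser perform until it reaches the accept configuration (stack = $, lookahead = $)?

     Stack          Input      Action
  1  $ T            y b c a $  expand T → y R a R
  2  $ R a R y      y b c a $  match y
  3  $ R a R        b c a $    expand R → b S c R
  4  $ R a R c S b  b c a $    match b
  5  $ R a R c S    c a $      expand S → λ
  6  $ R a R c      c a $      match c
  7  $ R a R        a $        expand R → λ
  8  $ R a          a $        match a
  9  $ R            $          expand R → λ
Accept reached after 9 steps.

9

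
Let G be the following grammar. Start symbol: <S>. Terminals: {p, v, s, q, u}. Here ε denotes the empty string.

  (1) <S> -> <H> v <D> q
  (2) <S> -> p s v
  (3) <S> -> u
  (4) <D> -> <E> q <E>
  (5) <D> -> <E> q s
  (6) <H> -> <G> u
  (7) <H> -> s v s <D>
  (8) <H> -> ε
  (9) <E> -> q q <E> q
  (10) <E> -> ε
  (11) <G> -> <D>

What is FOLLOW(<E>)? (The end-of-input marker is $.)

FIRST(<E>): from <E>->q q <E> q we get {q}; from <E>->ε we get {ε}. So FIRST(<E>) = {ε, q}.
FIRST(<D>): from <D>-><E> q <E> we get {q}; from <D>-><E> q s we get {q}. So FIRST(<D>) = {q}.
FIRST(<G>): from <G>-><D> we get {q}. So FIRST(<G>) = {q}.
FIRST(<H>): from <H>-><G> u we get {q}; from <H>->s v s <D> we get {s}; from <H>->ε we get {ε}. So FIRST(<H>) = {ε, q, s}.
FIRST(<S>): from <S>-><H> v <D> q we get {q, s, v}; from <S>->p s v we get {p}; from <S>->u we get {u}. So FIRST(<S>) = {p, q, s, u, v}.
FOLLOW(<S>) includes $ since <S> is the start symbol.
FOLLOW(<S>): <S> appears on no right-hand side. Thus FOLLOW(<S>) = {$}.
FOLLOW(<H>): in <S>-><H> v <D> q, <H> is followed by v <D> q with FIRST {v}. Thus FOLLOW(<H>) = {v}.
FOLLOW(<G>): in <H>-><G> u, <G> is followed by u with FIRST {u}. Thus FOLLOW(<G>) = {u}.
FOLLOW(<D>): in <S>-><H> v <D> q, <D> is followed by q with FIRST {q}; in <H>->s v s <D>, the suffix after <D> is empty, so FOLLOW(<D>) ⊇ FOLLOW(<H>) = {v}; in <G>-><D>, the suffix after <D> is empty, so FOLLOW(<D>) ⊇ FOLLOW(<G>) = {u}. Thus FOLLOW(<D>) = {q, u, v}.
FOLLOW(<E>): in <D>-><E> q <E> (occurrence 1), <E> is followed by q <E> with FIRST {q}; in <D>-><E> q <E> (occurrence 2), the suffix after <E> is empty, so FOLLOW(<E>) ⊇ FOLLOW(<D>) = {q, u, v}; in <D>-><E> q s, <E> is followed by q s with FIRST {q}; in <E>->q q <E> q, <E> is followed by q with FIRST {q}. Thus FOLLOW(<E>) = {q, u, v}.

{q, u, v}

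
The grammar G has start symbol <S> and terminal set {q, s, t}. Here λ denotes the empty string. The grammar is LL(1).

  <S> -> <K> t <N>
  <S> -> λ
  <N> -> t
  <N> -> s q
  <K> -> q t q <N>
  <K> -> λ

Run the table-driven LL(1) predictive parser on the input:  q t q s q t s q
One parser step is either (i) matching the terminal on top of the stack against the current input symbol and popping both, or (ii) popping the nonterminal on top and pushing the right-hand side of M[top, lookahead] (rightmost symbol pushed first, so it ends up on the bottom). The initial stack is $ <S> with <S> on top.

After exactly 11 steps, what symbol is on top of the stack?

      Stack              Input              Action
   1  $ <S>              q t q s q t s q $  expand <S> -> <K> t <N>
   2  $ <N> t <K>        q t q s q t s q $  expand <K> -> q t q <N>
   3  $ <N> t <N> q t q  q t q s q t s q $  match q
   4  $ <N> t <N> q t    t q s q t s q $    match t
   5  $ <N> t <N> q      q s q t s q $      match q
   6  $ <N> t <N>        s q t s q $        expand <N> -> s q
   7  $ <N> t q s        s q t s q $        match s
   8  $ <N> t q          q t s q $          match q
   9  $ <N> t            t s q $            match t
  10  $ <N>              s q $              expand <N> -> s q
  11  $ q s              s q $              match s
Stack after step 11: $ q (top = q).

q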